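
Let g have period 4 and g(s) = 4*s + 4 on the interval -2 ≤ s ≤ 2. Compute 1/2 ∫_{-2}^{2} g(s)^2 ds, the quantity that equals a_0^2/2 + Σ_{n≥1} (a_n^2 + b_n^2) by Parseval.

224/3

1/2 ∫_{-2}^{2} g(s)^2 ds = 1/2 · (448/3) = 224/3.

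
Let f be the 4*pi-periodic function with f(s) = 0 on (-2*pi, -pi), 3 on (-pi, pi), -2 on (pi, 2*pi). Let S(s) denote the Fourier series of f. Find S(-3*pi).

1/2

s = -3*pi differs from s = pi by -1 full period(s), and the series is 4*pi-periodic.
At s = pi the one-sided limits are f(pi^-) = 3 and f(pi^+) = -2.
By Dirichlet's theorem the series converges to their average, [(3) + (-2)]/2 = 1/2.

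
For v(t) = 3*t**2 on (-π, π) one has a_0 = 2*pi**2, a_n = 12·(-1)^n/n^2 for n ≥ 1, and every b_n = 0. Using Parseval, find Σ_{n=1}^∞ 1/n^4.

Parseval: a_0^2/2 + Σ a_n^2 = (1/π) ∫_{-π}^{π} v(t)^2 dt = 18*pi**4/5.
Subtract a_0^2/2 = 2*pi**4: Σ a_n^2 = 8*pi**4/5.
Since a_n^2 = 144/n^4, Σ 1/n^4 = pi**4/90.

pi**4/90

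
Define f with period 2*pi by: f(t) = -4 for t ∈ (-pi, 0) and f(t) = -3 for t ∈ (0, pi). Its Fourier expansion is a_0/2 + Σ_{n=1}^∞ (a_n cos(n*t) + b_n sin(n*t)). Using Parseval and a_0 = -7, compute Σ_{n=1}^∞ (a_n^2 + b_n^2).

1/2

Parseval: a_0^2/2 + Σ_{n≥1} (a_n^2+b_n^2) = 1/pi ∫_{-pi}^{pi} f(t)^2 dt = 25.
Subtract a_0^2/2 = 49/2: Σ (a_n^2+b_n^2) = 1/2.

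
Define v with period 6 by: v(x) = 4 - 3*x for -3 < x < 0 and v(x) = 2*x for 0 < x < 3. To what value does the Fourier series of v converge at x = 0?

2

At x = 0 the one-sided limits are v(0^-) = 4 and v(0^+) = 0.
By Dirichlet's theorem the series converges to their average, [(4) + (0)]/2 = 2.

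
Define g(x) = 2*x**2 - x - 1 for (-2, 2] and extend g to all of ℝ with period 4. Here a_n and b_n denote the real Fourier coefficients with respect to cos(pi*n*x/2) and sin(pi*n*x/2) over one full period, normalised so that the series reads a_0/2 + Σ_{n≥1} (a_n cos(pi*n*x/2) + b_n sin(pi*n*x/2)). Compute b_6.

b_6 = 1/2 ∫_{-2}^{2} g(x) sin(3*pi*x) dx.
Integrating by parts twice (tabular method), an antiderivative of (2*x**2 - x - 1) sin(3*pi*x) is -2*x**2*cos(3*pi*x)/(3*pi) + 4*x*sin(3*pi*x)/(9*pi**2) + x*cos(3*pi*x)/(3*pi) - sin(3*pi*x)/(9*pi**2) + 4*cos(3*pi*x)/(27*pi**3) + cos(3*pi*x)/(3*pi); evaluating from -2 to 2: ∫_{-2}^{2} (2*x**2 - x - 1) sin(3*pi*x) dx = ((4 - 45*pi**2)/(27*pi**3)) - (-3/pi + 4/(27*pi**3)) = 4/(3*pi).
Hence b_6 = (1/2)·(4/(3*pi)) = 2/(3*pi).

2/(3*pi)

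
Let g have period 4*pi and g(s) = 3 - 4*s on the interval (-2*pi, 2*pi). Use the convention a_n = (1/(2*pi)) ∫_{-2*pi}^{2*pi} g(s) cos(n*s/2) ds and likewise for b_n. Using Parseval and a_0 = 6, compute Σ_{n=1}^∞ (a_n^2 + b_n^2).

128*pi**2/3

Parseval: a_0^2/2 + Σ_{n≥1} (a_n^2+b_n^2) = (1/(2*pi)) ∫_{-2*pi}^{2*pi} g(s)^2 ds = 18 + 128*pi**2/3.
Subtract a_0^2/2 = 18: Σ (a_n^2+b_n^2) = 128*pi**2/3.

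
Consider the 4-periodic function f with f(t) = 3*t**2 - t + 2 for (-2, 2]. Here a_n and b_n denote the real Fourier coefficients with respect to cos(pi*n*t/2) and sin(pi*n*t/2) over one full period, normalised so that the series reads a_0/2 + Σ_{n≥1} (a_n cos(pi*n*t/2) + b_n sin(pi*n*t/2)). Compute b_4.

1/pi

b_4 = 1/2 ∫_{-2}^{2} f(t) sin(2*pi*t) dt.
Integrating by parts twice (tabular method), an antiderivative of (3*t**2 - t + 2) sin(2*pi*t) is -3*t**2*cos(2*pi*t)/(2*pi) + 3*t*sin(2*pi*t)/(2*pi**2) + t*cos(2*pi*t)/(2*pi) - sin(2*pi*t)/(4*pi**2) - cos(2*pi*t)/pi + 3*cos(2*pi*t)/(4*pi**3); evaluating from -2 to 2: ∫_{-2}^{2} (3*t**2 - t + 2) sin(2*pi*t) dt = (-6/pi + 3/(4*pi**3)) - (-8/pi + 3/(4*pi**3)) = 2/pi.
Hence b_4 = (1/2)·(2/pi) = 1/pi.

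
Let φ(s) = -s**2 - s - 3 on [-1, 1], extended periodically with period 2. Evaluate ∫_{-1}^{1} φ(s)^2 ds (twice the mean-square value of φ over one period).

∫_{-1}^{1} φ(s)^2 ds = 346/15.

346/15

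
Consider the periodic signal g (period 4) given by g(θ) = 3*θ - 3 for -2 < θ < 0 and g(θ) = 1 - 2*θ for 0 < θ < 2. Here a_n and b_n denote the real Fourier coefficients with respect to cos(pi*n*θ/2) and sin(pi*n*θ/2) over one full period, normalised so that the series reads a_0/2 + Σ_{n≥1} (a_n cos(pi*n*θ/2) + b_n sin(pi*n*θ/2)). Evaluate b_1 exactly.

10/pi

b_1 = 1/2 ∫_{-2}^{2} g(θ) sin(pi*θ/2) dθ.
Split the integral at the breakpoints.
Integrating by parts (boundary term plus one more integral), an antiderivative of (3*θ - 3) sin(pi*θ/2) is -6*θ*cos(pi*θ/2)/pi + 12*sin(pi*θ/2)/pi**2 + 6*cos(pi*θ/2)/pi; evaluating from -2 to 0: ∫_{-2}^{0} (3*θ - 3) sin(pi*θ/2) dθ = (6/pi) - (-18/pi) = 24/pi.
Integrating by parts (boundary term plus one more integral), an antiderivative of (1 - 2*θ) sin(pi*θ/2) is 4*θ*cos(pi*θ/2)/pi - 8*sin(pi*θ/2)/pi**2 - 2*cos(pi*θ/2)/pi; evaluating from 0 to 2: ∫_{0}^{2} (1 - 2*θ) sin(pi*θ/2) dθ = (-6/pi) - (-2/pi) = -4/pi.
Summing the pieces and multiplying by (1/2) gives b_1 = 10/pi.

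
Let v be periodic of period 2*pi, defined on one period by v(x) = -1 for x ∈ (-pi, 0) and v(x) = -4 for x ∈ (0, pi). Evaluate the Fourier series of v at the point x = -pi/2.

v is continuous at x = -pi/2 with value -1, so the series converges to -1 there.

-1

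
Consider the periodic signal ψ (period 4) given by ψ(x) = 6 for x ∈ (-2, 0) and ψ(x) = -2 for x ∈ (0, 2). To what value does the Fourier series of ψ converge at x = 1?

-2

ψ is continuous at x = 1 with value -2, so the series converges to -2 there.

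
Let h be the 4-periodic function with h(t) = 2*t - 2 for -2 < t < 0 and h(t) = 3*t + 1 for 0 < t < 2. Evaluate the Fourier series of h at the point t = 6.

t = 6 differs from t = 2 by 1 full period(s), and the series is 4-periodic.
At t = 2 the one-sided limits are h(2^-) = 7 and h(2^+) = -6.
By Dirichlet's theorem the series converges to their average, [(7) + (-6)]/2 = 1/2.

1/2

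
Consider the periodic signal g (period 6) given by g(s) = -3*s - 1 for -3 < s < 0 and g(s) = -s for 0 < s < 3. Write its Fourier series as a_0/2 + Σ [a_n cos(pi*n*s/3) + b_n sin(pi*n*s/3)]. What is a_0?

a_0 = 1/3 ∫_{-3}^{3} g(s) ds = 1/3 · (6) = 2.

2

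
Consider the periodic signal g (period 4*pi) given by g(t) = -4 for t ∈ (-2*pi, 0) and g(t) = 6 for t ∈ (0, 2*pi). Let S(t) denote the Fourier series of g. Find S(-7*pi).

6

t = -7*pi differs from t = pi by -2 full period(s), and the series is 4*pi-periodic.
g is continuous at t = pi with value 6, so the series converges to 6 there.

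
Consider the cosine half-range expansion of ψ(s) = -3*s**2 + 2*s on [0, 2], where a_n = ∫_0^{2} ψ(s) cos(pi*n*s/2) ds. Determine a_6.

a_6 = ∫_0^{2} (-3*s**2 + 2*s) cos(3*pi*s) ds.
Integrating by parts twice (tabular method), an antiderivative of (-3*s**2 + 2*s) cos(3*pi*s) is -s**2*sin(3*pi*s)/pi + 2*s*sin(3*pi*s)/(3*pi) - 2*s*cos(3*pi*s)/(3*pi**2) + 2*sin(3*pi*s)/(9*pi**3) + 2*cos(3*pi*s)/(9*pi**2); evaluating from 0 to 2: ∫_{0}^{2} (-3*s**2 + 2*s) cos(3*pi*s) ds = (-10/(9*pi**2)) - (2/(9*pi**2)) = -4/(3*pi**2).
Hence a_6 = -4/(3*pi**2).

-4/(3*pi**2)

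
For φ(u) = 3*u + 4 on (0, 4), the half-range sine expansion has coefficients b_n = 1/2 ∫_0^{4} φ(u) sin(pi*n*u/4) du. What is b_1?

b_1 = 1/2 ∫_0^{4} (3*u + 4) sin(pi*u/4) du.
Integrating by parts (boundary term plus one more integral), an antiderivative of (3*u + 4) sin(pi*u/4) is -12*u*cos(pi*u/4)/pi + 48*sin(pi*u/4)/pi**2 - 16*cos(pi*u/4)/pi; evaluating from 0 to 4: ∫_{0}^{4} (3*u + 4) sin(pi*u/4) du = (64/pi) - (-16/pi) = 80/pi.
Hence b_1 = (1/2)·(80/pi) = 40/pi.

40/pi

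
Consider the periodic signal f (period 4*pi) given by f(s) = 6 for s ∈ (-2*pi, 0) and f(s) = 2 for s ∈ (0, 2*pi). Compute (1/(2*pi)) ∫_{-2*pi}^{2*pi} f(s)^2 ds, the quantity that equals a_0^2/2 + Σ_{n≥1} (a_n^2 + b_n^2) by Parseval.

40

(1/(2*pi)) ∫_{-2*pi}^{2*pi} f(s)^2 ds = (1/(2*pi)) · (80*pi) = 40.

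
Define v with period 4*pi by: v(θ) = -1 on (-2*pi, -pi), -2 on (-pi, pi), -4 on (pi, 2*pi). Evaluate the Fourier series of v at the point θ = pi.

At θ = pi the one-sided limits are v(pi^-) = -2 and v(pi^+) = -4.
By Dirichlet's theorem the series converges to their average, [(-2) + (-4)]/2 = -3.

-3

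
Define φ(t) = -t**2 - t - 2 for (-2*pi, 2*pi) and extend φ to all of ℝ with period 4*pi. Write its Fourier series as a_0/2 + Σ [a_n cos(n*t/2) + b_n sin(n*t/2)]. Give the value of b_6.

b_6 = (1/(2*pi)) ∫_{-2*pi}^{2*pi} φ(t) sin(3*t) dt.
Integrating by parts twice (tabular method), an antiderivative of (-t**2 - t - 2) sin(3*t) is t**2*cos(3*t)/3 - 2*t*sin(3*t)/9 + t*cos(3*t)/3 - sin(3*t)/9 + 16*cos(3*t)/27; evaluating from -2*pi to 2*pi: ∫_{-2*pi}^{2*pi} (-t**2 - t - 2) sin(3*t) dt = (16/27 + 2*pi/3 + 4*pi**2/3) - (-2*pi/3 + 16/27 + 4*pi**2/3) = 4*pi/3.
Hence b_6 = (1/(2*pi))·(4*pi/3) = 2/3.

2/3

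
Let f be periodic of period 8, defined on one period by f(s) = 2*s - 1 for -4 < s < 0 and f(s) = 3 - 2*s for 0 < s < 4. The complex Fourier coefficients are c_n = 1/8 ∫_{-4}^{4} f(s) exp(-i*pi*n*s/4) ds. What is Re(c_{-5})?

16/(25*pi**2)

Since f is real-valued, Re(c_{-5}) = 1/8 ∫_{-4}^{4} f(s) cos(-5*pi*s/4) ds = a_{5}/2.
Split the integral at the breakpoints.
Integrating by parts (boundary term plus one more integral), an antiderivative of (2*s - 1) cos(-5*pi*s/4) is 8*s*sin(5*pi*s/4)/(5*pi) - 4*sin(5*pi*s/4)/(5*pi) + 32*cos(5*pi*s/4)/(25*pi**2); evaluating from -4 to 0: ∫_{-4}^{0} (2*s - 1) cos(-5*pi*s/4) ds = (32/(25*pi**2)) - (-32/(25*pi**2)) = 64/(25*pi**2).
Integrating by parts (boundary term plus one more integral), an antiderivative of (3 - 2*s) cos(-5*pi*s/4) is -8*s*sin(5*pi*s/4)/(5*pi) + 12*sin(5*pi*s/4)/(5*pi) - 32*cos(5*pi*s/4)/(25*pi**2); evaluating from 0 to 4: ∫_{0}^{4} (3 - 2*s) cos(-5*pi*s/4) ds = (32/(25*pi**2)) - (-32/(25*pi**2)) = 64/(25*pi**2).
So ∫_{-4}^{4} f(s) cos(-5*pi*s/4) ds = 128/(25*pi**2).
Hence Re(c_{-5}) = (1/8)·(128/(25*pi**2)) = 16/(25*pi**2).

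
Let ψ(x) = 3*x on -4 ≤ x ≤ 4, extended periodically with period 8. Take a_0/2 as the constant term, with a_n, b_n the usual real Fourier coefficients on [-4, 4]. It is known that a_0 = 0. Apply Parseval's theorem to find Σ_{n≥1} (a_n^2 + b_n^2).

Parseval: a_0^2/2 + Σ_{n≥1} (a_n^2+b_n^2) = 1/4 ∫_{-4}^{4} ψ(x)^2 dx = 96.
Subtract a_0^2/2 = 0: Σ (a_n^2+b_n^2) = 96.

96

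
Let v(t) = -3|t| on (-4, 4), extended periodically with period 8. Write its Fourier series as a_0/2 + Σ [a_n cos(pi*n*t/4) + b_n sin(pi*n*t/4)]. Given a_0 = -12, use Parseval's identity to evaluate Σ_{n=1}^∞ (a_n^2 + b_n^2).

24

Parseval: a_0^2/2 + Σ_{n≥1} (a_n^2+b_n^2) = 1/4 ∫_{-4}^{4} v(t)^2 dt = 96.
Subtract a_0^2/2 = 72: Σ (a_n^2+b_n^2) = 24.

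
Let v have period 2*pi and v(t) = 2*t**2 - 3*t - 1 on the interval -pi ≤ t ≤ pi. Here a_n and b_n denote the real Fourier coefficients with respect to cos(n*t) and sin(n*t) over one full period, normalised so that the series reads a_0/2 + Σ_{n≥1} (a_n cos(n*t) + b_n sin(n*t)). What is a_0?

a_0 = 1/pi ∫_{-pi}^{pi} v(t) dt = 1/pi · (-2*pi + 4*pi**3/3) = -2 + 4*pi**2/3.

-2 + 4*pi**2/3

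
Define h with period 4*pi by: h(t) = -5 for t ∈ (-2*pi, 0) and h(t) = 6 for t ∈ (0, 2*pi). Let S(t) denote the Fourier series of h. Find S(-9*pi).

-5

t = -9*pi differs from t = -pi by -2 full period(s), and the series is 4*pi-periodic.
h is continuous at t = -pi with value -5, so the series converges to -5 there.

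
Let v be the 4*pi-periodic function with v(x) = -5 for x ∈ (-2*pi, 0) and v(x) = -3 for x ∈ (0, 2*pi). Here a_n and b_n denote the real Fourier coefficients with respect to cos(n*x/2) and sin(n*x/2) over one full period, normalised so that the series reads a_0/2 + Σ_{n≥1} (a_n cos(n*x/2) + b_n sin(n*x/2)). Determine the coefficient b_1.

b_1 = (1/(2*pi)) ∫_{-2*pi}^{2*pi} v(x) sin(x/2) dx.
Split the integral at the breakpoints.
Directly, an antiderivative of (-5) sin(x/2) is 10*cos(x/2); evaluating from -2*pi to 0: ∫_{-2*pi}^{0} (-5) sin(x/2) dx = (10) - (-10) = 20.
Directly, an antiderivative of (-3) sin(x/2) is 6*cos(x/2); evaluating from 0 to 2*pi: ∫_{0}^{2*pi} (-3) sin(x/2) dx = (-6) - (6) = -12.
Summing the pieces and multiplying by (1/(2*pi)) gives b_1 = 4/pi.

4/pi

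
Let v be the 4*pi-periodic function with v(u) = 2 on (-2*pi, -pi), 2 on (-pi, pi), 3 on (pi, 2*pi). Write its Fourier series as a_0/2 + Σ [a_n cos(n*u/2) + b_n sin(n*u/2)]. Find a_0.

9/2

a_0 = (1/(2*pi)) ∫_{-2*pi}^{2*pi} v(u) du = (1/(2*pi)) · (9*pi) = 9/2.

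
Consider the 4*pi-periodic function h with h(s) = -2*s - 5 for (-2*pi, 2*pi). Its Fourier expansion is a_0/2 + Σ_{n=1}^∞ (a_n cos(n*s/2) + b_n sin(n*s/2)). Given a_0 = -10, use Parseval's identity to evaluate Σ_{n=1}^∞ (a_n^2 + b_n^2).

Parseval: a_0^2/2 + Σ_{n≥1} (a_n^2+b_n^2) = (1/(2*pi)) ∫_{-2*pi}^{2*pi} h(s)^2 ds = 50 + 32*pi**2/3.
Subtract a_0^2/2 = 50: Σ (a_n^2+b_n^2) = 32*pi**2/3.

32*pi**2/3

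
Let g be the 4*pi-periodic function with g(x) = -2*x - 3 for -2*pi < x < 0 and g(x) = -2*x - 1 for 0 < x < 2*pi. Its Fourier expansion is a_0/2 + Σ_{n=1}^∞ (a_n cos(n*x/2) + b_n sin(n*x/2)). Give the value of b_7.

4*(1 - 2*pi)/(7*pi)

b_7 = (1/(2*pi)) ∫_{-2*pi}^{2*pi} g(x) sin(7*x/2) dx.
Split the integral at the breakpoints.
Integrating by parts (boundary term plus one more integral), an antiderivative of (-2*x - 3) sin(7*x/2) is 4*x*cos(7*x/2)/7 - 8*sin(7*x/2)/49 + 6*cos(7*x/2)/7; evaluating from -2*pi to 0: ∫_{-2*pi}^{0} (-2*x - 3) sin(7*x/2) dx = (6/7) - (-6/7 + 8*pi/7) = 12/7 - 8*pi/7.
Integrating by parts (boundary term plus one more integral), an antiderivative of (-2*x - 1) sin(7*x/2) is 4*x*cos(7*x/2)/7 - 8*sin(7*x/2)/49 + 2*cos(7*x/2)/7; evaluating from 0 to 2*pi: ∫_{0}^{2*pi} (-2*x - 1) sin(7*x/2) dx = (-8*pi/7 - 2/7) - (2/7) = -8*pi/7 - 4/7.
Summing the pieces and multiplying by (1/(2*pi)) gives b_7 = 4*(1 - 2*pi)/(7*pi).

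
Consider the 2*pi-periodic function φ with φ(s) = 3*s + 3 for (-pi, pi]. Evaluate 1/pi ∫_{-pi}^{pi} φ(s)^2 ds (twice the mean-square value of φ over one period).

1/pi ∫_{-pi}^{pi} φ(s)^2 ds = 1/pi · (6*pi*(3 + pi**2)) = 18 + 6*pi**2.

18 + 6*pi**2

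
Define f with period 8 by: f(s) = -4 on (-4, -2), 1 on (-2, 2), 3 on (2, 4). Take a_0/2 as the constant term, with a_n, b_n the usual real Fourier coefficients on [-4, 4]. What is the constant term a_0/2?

a_0 = 1/4 ∫_{-4}^{4} f(s) ds = 1/4 · (2) = 1/2.
So the constant term a_0/2 = 1/4.

1/4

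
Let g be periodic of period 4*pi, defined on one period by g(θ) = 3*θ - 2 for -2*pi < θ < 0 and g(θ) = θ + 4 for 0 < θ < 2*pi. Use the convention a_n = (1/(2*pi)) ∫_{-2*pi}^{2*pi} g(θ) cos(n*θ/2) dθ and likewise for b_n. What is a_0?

a_0 = (1/(2*pi)) ∫_{-2*pi}^{2*pi} g(θ) dθ = (1/(2*pi)) · (4*pi*(1 - pi)) = 2 - 2*pi.

2 - 2*pi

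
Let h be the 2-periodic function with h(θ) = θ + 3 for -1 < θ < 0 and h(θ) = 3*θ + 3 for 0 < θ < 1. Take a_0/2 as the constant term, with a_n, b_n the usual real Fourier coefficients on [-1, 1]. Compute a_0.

7

a_0 = ∫_{-1}^{1} h(θ) dθ = 7.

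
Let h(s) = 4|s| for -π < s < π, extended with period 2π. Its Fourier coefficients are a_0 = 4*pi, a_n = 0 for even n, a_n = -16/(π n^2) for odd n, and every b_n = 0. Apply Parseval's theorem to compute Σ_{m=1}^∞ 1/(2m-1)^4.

Parseval: a_0^2/2 + Σ a_n^2 = (1/π) ∫_{-π}^{π} h(s)^2 ds = 32*pi**2/3.
Subtract a_0^2/2 = 8*pi**2: Σ a_n^2 = 8*pi**2/3.
Only odd n contribute, with a_n^2 = 256/(π^2 n^4), so Σ_{m≥1} 1/(2m-1)^4 = π^2·(8*pi**2/3)/256 = pi**4/96.

pi**4/96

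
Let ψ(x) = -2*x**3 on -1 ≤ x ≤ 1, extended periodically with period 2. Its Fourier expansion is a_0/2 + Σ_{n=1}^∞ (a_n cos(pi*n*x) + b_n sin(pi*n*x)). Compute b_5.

4*(6 - 25*pi**2)/(125*pi**3)

b_5 = ∫_{-1}^{1} ψ(x) sin(5*pi*x) dx.
ψ is odd and sin(5*pi*x) is odd, so the integrand is even and b_5 = 2 ∫_0^{1} ψ(x) sin(5*pi*x) dx.
Integrating by parts three times (tabular method), an antiderivative of (-2*x**3) sin(5*pi*x) is 2*x**3*cos(5*pi*x)/(5*pi) - 6*x**2*sin(5*pi*x)/(25*pi**2) - 12*x*cos(5*pi*x)/(125*pi**3) + 12*sin(5*pi*x)/(625*pi**4); evaluating from 0 to 1: ∫_{0}^{1} (-2*x**3) sin(5*pi*x) dx = (2*(6 - 25*pi**2)/(125*pi**3)) - (0) = 2*(6 - 25*pi**2)/(125*pi**3).
Hence b_5 = 2·(2*(6 - 25*pi**2)/(125*pi**3)) = 4*(6 - 25*pi**2)/(125*pi**3).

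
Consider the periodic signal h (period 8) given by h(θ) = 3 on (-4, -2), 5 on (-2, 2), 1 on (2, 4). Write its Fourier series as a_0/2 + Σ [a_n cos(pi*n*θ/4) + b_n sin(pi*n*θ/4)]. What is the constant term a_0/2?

7/2

a_0 = 1/4 ∫_{-4}^{4} h(θ) dθ = 1/4 · (28) = 7.
So the constant term a_0/2 = 7/2.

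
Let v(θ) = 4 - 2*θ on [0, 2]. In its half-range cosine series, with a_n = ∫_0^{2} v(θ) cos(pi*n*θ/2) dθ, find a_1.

a_1 = ∫_0^{2} (4 - 2*θ) cos(pi*θ/2) dθ.
Integrating by parts (boundary term plus one more integral), an antiderivative of (4 - 2*θ) cos(pi*θ/2) is -4*θ*sin(pi*θ/2)/pi + 8*sin(pi*θ/2)/pi - 8*cos(pi*θ/2)/pi**2; evaluating from 0 to 2: ∫_{0}^{2} (4 - 2*θ) cos(pi*θ/2) dθ = (8/pi**2) - (-8/pi**2) = 16/pi**2.
Hence a_1 = 16/pi**2.

16/pi**2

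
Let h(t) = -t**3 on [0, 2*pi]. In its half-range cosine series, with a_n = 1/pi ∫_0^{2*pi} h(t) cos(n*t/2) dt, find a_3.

a_3 = 1/pi ∫_0^{2*pi} (-t**3) cos(3*t/2) dt.
Integrating by parts three times (tabular method), an antiderivative of (-t**3) cos(3*t/2) is -2*t**3*sin(3*t/2)/3 - 4*t**2*cos(3*t/2)/3 + 16*t*sin(3*t/2)/9 + 32*cos(3*t/2)/27; evaluating from 0 to 2*pi: ∫_{0}^{2*pi} (-t**3) cos(3*t/2) dt = (-32/27 + 16*pi**2/3) - (32/27) = -64/27 + 16*pi**2/3.
Hence a_3 = (1/pi)·(-64/27 + 16*pi**2/3) = 16*(-4 + 9*pi**2)/(27*pi).

16*(-4 + 9*pi**2)/(27*pi)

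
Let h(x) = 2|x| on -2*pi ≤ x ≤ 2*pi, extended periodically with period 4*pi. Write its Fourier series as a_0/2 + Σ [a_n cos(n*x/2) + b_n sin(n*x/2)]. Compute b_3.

b_3 = (1/(2*pi)) ∫_{-2*pi}^{2*pi} h(x) sin(3*x/2) dx.
h is even and sin(3*x/2) is odd, so the integrand is odd over a symmetric interval and the integral vanishes.

0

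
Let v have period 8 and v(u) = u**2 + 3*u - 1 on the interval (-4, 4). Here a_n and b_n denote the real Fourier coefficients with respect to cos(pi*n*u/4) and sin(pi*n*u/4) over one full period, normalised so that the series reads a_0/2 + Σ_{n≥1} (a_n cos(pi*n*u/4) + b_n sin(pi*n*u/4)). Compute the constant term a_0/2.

a_0 = 1/4 ∫_{-4}^{4} v(u) du = 1/4 · (104/3) = 26/3.
So the constant term a_0/2 = 13/3.

13/3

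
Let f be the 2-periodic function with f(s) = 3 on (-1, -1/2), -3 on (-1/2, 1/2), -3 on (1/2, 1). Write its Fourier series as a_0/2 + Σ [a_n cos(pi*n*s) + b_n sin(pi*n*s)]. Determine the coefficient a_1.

a_1 = ∫_{-1}^{1} f(s) cos(pi*s) ds.
Split the integral at the breakpoints.
Directly, an antiderivative of (3) cos(pi*s) is 3*sin(pi*s)/pi; evaluating from -1 to -1/2: ∫_{-1}^{-1/2} (3) cos(pi*s) ds = (-3/pi) - (0) = -3/pi.
Directly, an antiderivative of (-3) cos(pi*s) is -3*sin(pi*s)/pi; evaluating from -1/2 to 1/2: ∫_{-1/2}^{1/2} (-3) cos(pi*s) ds = (-3/pi) - (3/pi) = -6/pi.
Directly, an antiderivative of (-3) cos(pi*s) is -3*sin(pi*s)/pi; evaluating from 1/2 to 1: ∫_{1/2}^{1} (-3) cos(pi*s) ds = (0) - (-3/pi) = 3/pi.
Summing the pieces gives a_1 = -6/pi.

-6/pi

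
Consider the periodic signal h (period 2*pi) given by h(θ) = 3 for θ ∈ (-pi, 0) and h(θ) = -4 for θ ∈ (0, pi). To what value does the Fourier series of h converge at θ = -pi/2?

3

h is continuous at θ = -pi/2 with value 3, so the series converges to 3 there.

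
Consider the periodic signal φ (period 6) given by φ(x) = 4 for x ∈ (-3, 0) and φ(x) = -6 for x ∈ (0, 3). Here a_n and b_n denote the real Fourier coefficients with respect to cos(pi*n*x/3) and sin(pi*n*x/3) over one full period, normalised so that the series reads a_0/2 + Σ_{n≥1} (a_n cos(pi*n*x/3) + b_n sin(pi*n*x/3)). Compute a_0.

a_0 = 1/3 ∫_{-3}^{3} φ(x) dx = 1/3 · (-6) = -2.

-2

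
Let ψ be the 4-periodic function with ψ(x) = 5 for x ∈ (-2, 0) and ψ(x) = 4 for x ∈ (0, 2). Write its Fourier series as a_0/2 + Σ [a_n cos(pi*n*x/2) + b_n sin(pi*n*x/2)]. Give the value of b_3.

-2/(3*pi)

b_3 = 1/2 ∫_{-2}^{2} ψ(x) sin(3*pi*x/2) dx.
Split the integral at the breakpoints.
Directly, an antiderivative of (5) sin(3*pi*x/2) is -10*cos(3*pi*x/2)/(3*pi); evaluating from -2 to 0: ∫_{-2}^{0} (5) sin(3*pi*x/2) dx = (-10/(3*pi)) - (10/(3*pi)) = -20/(3*pi).
Directly, an antiderivative of (4) sin(3*pi*x/2) is -8*cos(3*pi*x/2)/(3*pi); evaluating from 0 to 2: ∫_{0}^{2} (4) sin(3*pi*x/2) dx = (8/(3*pi)) - (-8/(3*pi)) = 16/(3*pi).
Summing the pieces and multiplying by (1/2) gives b_3 = -2/(3*pi).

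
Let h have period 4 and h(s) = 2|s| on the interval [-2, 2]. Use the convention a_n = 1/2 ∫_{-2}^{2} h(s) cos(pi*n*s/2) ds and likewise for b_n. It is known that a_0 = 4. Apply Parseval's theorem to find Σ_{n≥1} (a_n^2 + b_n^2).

8/3

Parseval: a_0^2/2 + Σ_{n≥1} (a_n^2+b_n^2) = 1/2 ∫_{-2}^{2} h(s)^2 ds = 32/3.
Subtract a_0^2/2 = 8: Σ (a_n^2+b_n^2) = 8/3.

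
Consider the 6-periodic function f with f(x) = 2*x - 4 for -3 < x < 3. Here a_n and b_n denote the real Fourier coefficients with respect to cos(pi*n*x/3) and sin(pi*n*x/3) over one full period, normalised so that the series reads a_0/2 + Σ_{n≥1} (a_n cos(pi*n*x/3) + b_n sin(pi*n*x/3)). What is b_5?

12/(5*pi)

b_5 = 1/3 ∫_{-3}^{3} f(x) sin(5*pi*x/3) dx.
Integrating by parts (boundary term plus one more integral), an antiderivative of (2*x - 4) sin(5*pi*x/3) is -6*x*cos(5*pi*x/3)/(5*pi) + 18*sin(5*pi*x/3)/(25*pi**2) + 12*cos(5*pi*x/3)/(5*pi); evaluating from -3 to 3: ∫_{-3}^{3} (2*x - 4) sin(5*pi*x/3) dx = (6/(5*pi)) - (-6/pi) = 36/(5*pi).
Hence b_5 = (1/3)·(36/(5*pi)) = 12/(5*pi).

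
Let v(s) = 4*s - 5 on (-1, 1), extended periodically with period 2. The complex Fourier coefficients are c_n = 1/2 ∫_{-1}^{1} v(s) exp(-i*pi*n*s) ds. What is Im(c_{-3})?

Since v is real-valued, Im(c_{-3}) = -1/2 ∫_{-1}^{1} v(s) sin(-3*pi*s) ds = b_{3}/2.
Integrating by parts (boundary term plus one more integral), an antiderivative of (4*s - 5) sin(-3*pi*s) is 4*s*cos(3*pi*s)/(3*pi) - 4*sin(3*pi*s)/(9*pi**2) - 5*cos(3*pi*s)/(3*pi); evaluating from -1 to 1: ∫_{-1}^{1} (4*s - 5) sin(-3*pi*s) ds = (1/(3*pi)) - (3/pi) = -8/(3*pi).
Hence Im(c_{-3}) = (-1/2)·(-8/(3*pi)) = 4/(3*pi).

4/(3*pi)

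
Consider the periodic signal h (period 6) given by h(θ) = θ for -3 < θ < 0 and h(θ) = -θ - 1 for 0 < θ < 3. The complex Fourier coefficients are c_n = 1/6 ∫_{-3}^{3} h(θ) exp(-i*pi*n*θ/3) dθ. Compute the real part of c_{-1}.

Since h is real-valued, Re(c_{-1}) = 1/6 ∫_{-3}^{3} h(θ) cos(-pi*θ/3) dθ = a_{1}/2.
Split the integral at the breakpoints.
Integrating by parts (boundary term plus one more integral), an antiderivative of (θ) cos(-pi*θ/3) is 3*θ*sin(pi*θ/3)/pi + 9*cos(pi*θ/3)/pi**2; evaluating from -3 to 0: ∫_{-3}^{0} (θ) cos(-pi*θ/3) dθ = (9/pi**2) - (-9/pi**2) = 18/pi**2.
Integrating by parts (boundary term plus one more integral), an antiderivative of (-θ - 1) cos(-pi*θ/3) is -3*θ*sin(pi*θ/3)/pi - 3*sin(pi*θ/3)/pi - 9*cos(pi*θ/3)/pi**2; evaluating from 0 to 3: ∫_{0}^{3} (-θ - 1) cos(-pi*θ/3) dθ = (9/pi**2) - (-9/pi**2) = 18/pi**2.
So ∫_{-3}^{3} h(θ) cos(-pi*θ/3) dθ = 36/pi**2.
Hence Re(c_{-1}) = (1/6)·(36/pi**2) = 6/pi**2.

6/pi**2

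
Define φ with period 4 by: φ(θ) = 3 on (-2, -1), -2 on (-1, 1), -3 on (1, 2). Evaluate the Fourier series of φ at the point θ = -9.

θ = -9 differs from θ = -1 by -2 full period(s), and the series is 4-periodic.
At θ = -1 the one-sided limits are φ(-1^-) = 3 and φ(-1^+) = -2.
By Dirichlet's theorem the series converges to their average, [(3) + (-2)]/2 = 1/2.

1/2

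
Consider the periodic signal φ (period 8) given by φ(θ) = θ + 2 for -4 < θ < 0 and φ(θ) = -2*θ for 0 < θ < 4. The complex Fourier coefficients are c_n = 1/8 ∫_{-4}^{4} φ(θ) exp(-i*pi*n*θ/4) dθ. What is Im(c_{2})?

Since φ is real-valued, Im(c_{2}) = -1/8 ∫_{-4}^{4} φ(θ) sin(pi*θ/2) dθ = -b_{2}/2.
Split the integral at the breakpoints.
Integrating by parts (boundary term plus one more integral), an antiderivative of (θ + 2) sin(pi*θ/2) is -2*θ*cos(pi*θ/2)/pi + 4*sin(pi*θ/2)/pi**2 - 4*cos(pi*θ/2)/pi; evaluating from -4 to 0: ∫_{-4}^{0} (θ + 2) sin(pi*θ/2) dθ = (-4/pi) - (4/pi) = -8/pi.
Integrating by parts (boundary term plus one more integral), an antiderivative of (-2*θ) sin(pi*θ/2) is 4*θ*cos(pi*θ/2)/pi - 8*sin(pi*θ/2)/pi**2; evaluating from 0 to 4: ∫_{0}^{4} (-2*θ) sin(pi*θ/2) dθ = (16/pi) - (0) = 16/pi.
So ∫_{-4}^{4} φ(θ) sin(pi*θ/2) dθ = 8/pi.
Hence Im(c_{2}) = (-1/8)·(8/pi) = -1/pi.

-1/pi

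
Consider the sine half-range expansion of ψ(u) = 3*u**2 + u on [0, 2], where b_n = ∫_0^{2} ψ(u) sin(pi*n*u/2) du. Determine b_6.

b_6 = ∫_0^{2} (3*u**2 + u) sin(3*pi*u) du.
Integrating by parts twice (tabular method), an antiderivative of (3*u**2 + u) sin(3*pi*u) is -u**2*cos(3*pi*u)/pi + 2*u*sin(3*pi*u)/(3*pi**2) - u*cos(3*pi*u)/(3*pi) + sin(3*pi*u)/(9*pi**2) + 2*cos(3*pi*u)/(9*pi**3); evaluating from 0 to 2: ∫_{0}^{2} (3*u**2 + u) sin(3*pi*u) du = (2*(1 - 21*pi**2)/(9*pi**3)) - (2/(9*pi**3)) = -14/(3*pi).
Hence b_6 = -14/(3*pi).

-14/(3*pi)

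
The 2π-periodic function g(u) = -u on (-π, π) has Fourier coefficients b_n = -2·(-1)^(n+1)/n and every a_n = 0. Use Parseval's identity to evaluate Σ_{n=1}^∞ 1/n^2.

Parseval: Σ b_n^2 = (1/π) ∫_{-π}^{π} g(u)^2 du = 2*pi**2/3.
Σ b_n^2 = Σ 4/n^2, so Σ 1/n^2 = (2*pi**2/3)/4 = pi**2/6.

pi**2/6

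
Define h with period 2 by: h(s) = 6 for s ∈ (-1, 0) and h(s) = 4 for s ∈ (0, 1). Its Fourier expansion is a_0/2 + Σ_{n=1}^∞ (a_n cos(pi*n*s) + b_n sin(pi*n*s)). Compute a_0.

a_0 = ∫_{-1}^{1} h(s) ds = 10.

10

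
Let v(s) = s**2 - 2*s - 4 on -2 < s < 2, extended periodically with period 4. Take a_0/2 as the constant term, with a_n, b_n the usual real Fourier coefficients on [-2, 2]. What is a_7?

-16/(49*pi**2)

a_7 = 1/2 ∫_{-2}^{2} v(s) cos(7*pi*s/2) ds.
Integrating by parts twice (tabular method), an antiderivative of (s**2 - 2*s - 4) cos(7*pi*s/2) is 2*s**2*sin(7*pi*s/2)/(7*pi) - 4*s*sin(7*pi*s/2)/(7*pi) + 8*s*cos(7*pi*s/2)/(49*pi**2) - 8*sin(7*pi*s/2)/(7*pi) - 16*sin(7*pi*s/2)/(343*pi**3) - 8*cos(7*pi*s/2)/(49*pi**2); evaluating from -2 to 2: ∫_{-2}^{2} (s**2 - 2*s - 4) cos(7*pi*s/2) ds = (-8/(49*pi**2)) - (24/(49*pi**2)) = -32/(49*pi**2).
Hence a_7 = (1/2)·(-32/(49*pi**2)) = -16/(49*pi**2).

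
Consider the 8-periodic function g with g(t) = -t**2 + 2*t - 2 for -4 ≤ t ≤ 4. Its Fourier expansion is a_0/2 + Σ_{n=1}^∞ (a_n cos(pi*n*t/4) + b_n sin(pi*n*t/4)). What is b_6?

-8/(3*pi)

b_6 = 1/4 ∫_{-4}^{4} g(t) sin(3*pi*t/2) dt.
Integrating by parts twice (tabular method), an antiderivative of (-t**2 + 2*t - 2) sin(3*pi*t/2) is 2*t**2*cos(3*pi*t/2)/(3*pi) - 8*t*sin(3*pi*t/2)/(9*pi**2) - 4*t*cos(3*pi*t/2)/(3*pi) + 8*sin(3*pi*t/2)/(9*pi**2) - 16*cos(3*pi*t/2)/(27*pi**3) + 4*cos(3*pi*t/2)/(3*pi); evaluating from -4 to 4: ∫_{-4}^{4} (-t**2 + 2*t - 2) sin(3*pi*t/2) dt = (4*(-4 + 45*pi**2)/(27*pi**3)) - (4*(-4 + 117*pi**2)/(27*pi**3)) = -32/(3*pi).
Hence b_6 = (1/4)·(-32/(3*pi)) = -8/(3*pi).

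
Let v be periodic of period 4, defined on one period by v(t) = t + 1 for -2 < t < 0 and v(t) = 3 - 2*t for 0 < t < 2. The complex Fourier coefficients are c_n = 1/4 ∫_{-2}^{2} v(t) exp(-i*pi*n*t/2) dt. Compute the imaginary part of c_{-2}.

Since v is real-valued, Im(c_{-2}) = -1/4 ∫_{-2}^{2} v(t) sin(-pi*t) dt = b_{2}/2.
Split the integral at the breakpoints.
Integrating by parts (boundary term plus one more integral), an antiderivative of (t + 1) sin(-pi*t) is t*cos(pi*t)/pi - sin(pi*t)/pi**2 + cos(pi*t)/pi; evaluating from -2 to 0: ∫_{-2}^{0} (t + 1) sin(-pi*t) dt = (1/pi) - (-1/pi) = 2/pi.
Integrating by parts (boundary term plus one more integral), an antiderivative of (3 - 2*t) sin(-pi*t) is -2*t*cos(pi*t)/pi + 2*sin(pi*t)/pi**2 + 3*cos(pi*t)/pi; evaluating from 0 to 2: ∫_{0}^{2} (3 - 2*t) sin(-pi*t) dt = (-1/pi) - (3/pi) = -4/pi.
So ∫_{-2}^{2} v(t) sin(-pi*t) dt = -2/pi.
Hence Im(c_{-2}) = (-1/4)·(-2/pi) = 1/(2*pi).

1/(2*pi)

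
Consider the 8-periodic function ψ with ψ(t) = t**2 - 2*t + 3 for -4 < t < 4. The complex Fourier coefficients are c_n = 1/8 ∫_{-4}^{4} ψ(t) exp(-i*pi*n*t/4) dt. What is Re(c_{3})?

-32/(9*pi**2)

Since ψ is real-valued, Re(c_{3}) = 1/8 ∫_{-4}^{4} ψ(t) cos(3*pi*t/4) dt = a_{3}/2.
Integrating by parts twice (tabular method), an antiderivative of (t**2 - 2*t + 3) cos(3*pi*t/4) is 4*t**2*sin(3*pi*t/4)/(3*pi) - 8*t*sin(3*pi*t/4)/(3*pi) + 32*t*cos(3*pi*t/4)/(9*pi**2) - 128*sin(3*pi*t/4)/(27*pi**3) + 4*sin(3*pi*t/4)/pi - 32*cos(3*pi*t/4)/(9*pi**2); evaluating from -4 to 4: ∫_{-4}^{4} (t**2 - 2*t + 3) cos(3*pi*t/4) dt = (-32/(3*pi**2)) - (160/(9*pi**2)) = -256/(9*pi**2).
Hence Re(c_{3}) = (1/8)·(-256/(9*pi**2)) = -32/(9*pi**2).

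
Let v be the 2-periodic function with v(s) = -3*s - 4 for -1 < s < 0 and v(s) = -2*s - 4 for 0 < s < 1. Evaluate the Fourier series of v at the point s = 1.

At s = 1 the one-sided limits are v(1^-) = -6 and v(1^+) = -1.
By Dirichlet's theorem the series converges to their average, [(-6) + (-1)]/2 = -7/2.

-7/2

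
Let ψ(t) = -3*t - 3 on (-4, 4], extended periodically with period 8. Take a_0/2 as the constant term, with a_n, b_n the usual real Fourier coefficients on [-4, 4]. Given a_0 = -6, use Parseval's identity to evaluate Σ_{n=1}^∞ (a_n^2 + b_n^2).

Parseval: a_0^2/2 + Σ_{n≥1} (a_n^2+b_n^2) = 1/4 ∫_{-4}^{4} ψ(t)^2 dt = 114.
Subtract a_0^2/2 = 18: Σ (a_n^2+b_n^2) = 96.

96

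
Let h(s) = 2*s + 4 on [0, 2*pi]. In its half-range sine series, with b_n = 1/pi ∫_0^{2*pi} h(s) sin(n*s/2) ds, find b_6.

b_6 = 1/pi ∫_0^{2*pi} (2*s + 4) sin(3*s) ds.
Integrating by parts (boundary term plus one more integral), an antiderivative of (2*s + 4) sin(3*s) is -2*s*cos(3*s)/3 + 2*sin(3*s)/9 - 4*cos(3*s)/3; evaluating from 0 to 2*pi: ∫_{0}^{2*pi} (2*s + 4) sin(3*s) ds = (-4*pi/3 - 4/3) - (-4/3) = -4*pi/3.
Hence b_6 = (1/pi)·(-4*pi/3) = -4/3.

-4/3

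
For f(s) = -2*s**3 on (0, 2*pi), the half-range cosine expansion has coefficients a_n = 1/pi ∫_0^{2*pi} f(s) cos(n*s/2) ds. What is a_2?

-24*pi

a_2 = 1/pi ∫_0^{2*pi} (-2*s**3) cos(s) ds.
Integrating by parts three times (tabular method), an antiderivative of (-2*s**3) cos(s) is -2*s**3*sin(s) - 6*s**2*cos(s) + 12*s*sin(s) + 12*cos(s); evaluating from 0 to 2*pi: ∫_{0}^{2*pi} (-2*s**3) cos(s) ds = (12 - 24*pi**2) - (12) = -24*pi**2.
Hence a_2 = (1/pi)·(-24*pi**2) = -24*pi.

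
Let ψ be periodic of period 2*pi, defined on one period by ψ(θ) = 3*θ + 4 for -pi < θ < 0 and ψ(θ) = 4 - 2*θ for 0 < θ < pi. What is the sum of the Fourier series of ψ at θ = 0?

ψ is continuous at θ = 0 with value 4, so the series converges to 4 there.

4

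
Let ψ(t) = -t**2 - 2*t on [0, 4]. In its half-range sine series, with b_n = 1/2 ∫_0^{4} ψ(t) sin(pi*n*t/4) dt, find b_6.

8/pi

b_6 = 1/2 ∫_0^{4} (-t**2 - 2*t) sin(3*pi*t/2) dt.
Integrating by parts twice (tabular method), an antiderivative of (-t**2 - 2*t) sin(3*pi*t/2) is 2*t**2*cos(3*pi*t/2)/(3*pi) - 8*t*sin(3*pi*t/2)/(9*pi**2) + 4*t*cos(3*pi*t/2)/(3*pi) - 8*sin(3*pi*t/2)/(9*pi**2) - 16*cos(3*pi*t/2)/(27*pi**3); evaluating from 0 to 4: ∫_{0}^{4} (-t**2 - 2*t) sin(3*pi*t/2) dt = (-16/(27*pi**3) + 16/pi) - (-16/(27*pi**3)) = 16/pi.
Hence b_6 = (1/2)·(16/pi) = 8/pi.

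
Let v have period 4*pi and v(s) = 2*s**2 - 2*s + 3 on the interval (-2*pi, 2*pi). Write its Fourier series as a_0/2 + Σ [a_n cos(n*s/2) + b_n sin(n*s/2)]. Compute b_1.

-8

b_1 = (1/(2*pi)) ∫_{-2*pi}^{2*pi} v(s) sin(s/2) ds.
Integrating by parts twice (tabular method), an antiderivative of (2*s**2 - 2*s + 3) sin(s/2) is -4*s**2*cos(s/2) + 16*s*sin(s/2) + 4*s*cos(s/2) - 8*sin(s/2) + 26*cos(s/2); evaluating from -2*pi to 2*pi: ∫_{-2*pi}^{2*pi} (2*s**2 - 2*s + 3) sin(s/2) ds = (-26 - 8*pi + 16*pi**2) - (-26 + 8*pi + 16*pi**2) = -16*pi.
Hence b_1 = (1/(2*pi))·(-16*pi) = -8.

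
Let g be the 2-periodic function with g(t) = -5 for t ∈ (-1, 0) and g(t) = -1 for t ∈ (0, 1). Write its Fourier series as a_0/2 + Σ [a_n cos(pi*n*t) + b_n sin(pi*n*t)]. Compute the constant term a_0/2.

-3

a_0 = ∫_{-1}^{1} g(t) dt = -6.
So the constant term a_0/2 = -3.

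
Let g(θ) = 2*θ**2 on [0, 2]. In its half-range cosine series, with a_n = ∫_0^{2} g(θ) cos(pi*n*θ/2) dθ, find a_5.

a_5 = ∫_0^{2} (2*θ**2) cos(5*pi*θ/2) dθ.
Integrating by parts twice (tabular method), an antiderivative of (2*θ**2) cos(5*pi*θ/2) is 4*θ**2*sin(5*pi*θ/2)/(5*pi) + 16*θ*cos(5*pi*θ/2)/(25*pi**2) - 32*sin(5*pi*θ/2)/(125*pi**3); evaluating from 0 to 2: ∫_{0}^{2} (2*θ**2) cos(5*pi*θ/2) dθ = (-32/(25*pi**2)) - (0) = -32/(25*pi**2).
Hence a_5 = -32/(25*pi**2).

-32/(25*pi**2)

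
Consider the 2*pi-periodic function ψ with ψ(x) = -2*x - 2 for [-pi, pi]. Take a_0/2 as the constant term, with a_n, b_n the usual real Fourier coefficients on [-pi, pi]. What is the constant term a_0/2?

a_0 = 1/pi ∫_{-pi}^{pi} ψ(x) dx = 1/pi · (-4*pi) = -4.
So the constant term a_0/2 = -2.

-2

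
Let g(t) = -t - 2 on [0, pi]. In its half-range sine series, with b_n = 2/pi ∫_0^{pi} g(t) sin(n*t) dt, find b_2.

b_2 = 2/pi ∫_0^{pi} (-t - 2) sin(2*t) dt.
Integrating by parts (boundary term plus one more integral), an antiderivative of (-t - 2) sin(2*t) is t*cos(2*t)/2 - sin(2*t)/4 + cos(2*t); evaluating from 0 to pi: ∫_{0}^{pi} (-t - 2) sin(2*t) dt = (1 + pi/2) - (1) = pi/2.
Hence b_2 = (2/pi)·(pi/2) = 1.

1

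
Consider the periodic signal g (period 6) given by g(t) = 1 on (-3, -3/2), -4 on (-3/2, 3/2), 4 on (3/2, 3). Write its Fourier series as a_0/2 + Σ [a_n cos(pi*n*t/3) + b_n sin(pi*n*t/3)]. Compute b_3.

1/pi

b_3 = 1/3 ∫_{-3}^{3} g(t) sin(pi*t) dt.
Split the integral at the breakpoints.
Directly, an antiderivative of (1) sin(pi*t) is -cos(pi*t)/pi; evaluating from -3 to -3/2: ∫_{-3}^{-3/2} (1) sin(pi*t) dt = (0) - (1/pi) = -1/pi.
Directly, an antiderivative of (-4) sin(pi*t) is 4*cos(pi*t)/pi; evaluating from -3/2 to 3/2: ∫_{-3/2}^{3/2} (-4) sin(pi*t) dt = (0) - (0) = 0.
Directly, an antiderivative of (4) sin(pi*t) is -4*cos(pi*t)/pi; evaluating from 3/2 to 3: ∫_{3/2}^{3} (4) sin(pi*t) dt = (4/pi) - (0) = 4/pi.
Summing the pieces and multiplying by (1/3) gives b_3 = 1/pi.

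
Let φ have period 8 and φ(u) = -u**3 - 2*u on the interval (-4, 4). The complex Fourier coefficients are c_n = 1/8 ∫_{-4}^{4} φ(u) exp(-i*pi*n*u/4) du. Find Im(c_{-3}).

Since φ is real-valued, Im(c_{-3}) = -1/8 ∫_{-4}^{4} φ(u) sin(-3*pi*u/4) du = b_{3}/2.
φ is odd and sin(-3*pi*u/4) is odd, so the integrand is even: ∫_{-4}^{4} φ(u) sin(-3*pi*u/4) du = 2∫_0^{4} φ(u) sin(-3*pi*u/4) du.
Integrating by parts three times (tabular method), an antiderivative of (-u**3 - 2*u) sin(-3*pi*u/4) is -4*u**3*cos(3*pi*u/4)/(3*pi) + 16*u**2*sin(3*pi*u/4)/(3*pi**2) - 8*u*cos(3*pi*u/4)/(3*pi) + 128*u*cos(3*pi*u/4)/(9*pi**3) - 512*sin(3*pi*u/4)/(27*pi**4) + 32*sin(3*pi*u/4)/(9*pi**2); evaluating from 0 to 4: ∫_{0}^{4} (-u**3 - 2*u) sin(-3*pi*u/4) du = (-512/(9*pi**3) + 96/pi) - (0) = -512/(9*pi**3) + 96/pi.
So ∫_{-4}^{4} φ(u) sin(-3*pi*u/4) du = -1024/(9*pi**3) + 192/pi.
Hence Im(c_{-3}) = (-1/8)·(-1024/(9*pi**3) + 192/pi) = -24/pi + 128/(9*pi**3).

-24/pi + 128/(9*pi**3)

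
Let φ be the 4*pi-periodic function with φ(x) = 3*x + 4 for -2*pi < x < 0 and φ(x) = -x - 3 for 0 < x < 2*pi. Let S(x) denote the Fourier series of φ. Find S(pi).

φ is continuous at x = pi with value -pi - 3, so the series converges to -pi - 3 there.

-pi - 3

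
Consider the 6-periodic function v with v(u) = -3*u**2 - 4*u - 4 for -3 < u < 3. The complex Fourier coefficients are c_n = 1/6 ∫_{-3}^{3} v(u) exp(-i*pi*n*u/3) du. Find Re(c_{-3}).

6/pi**2

Since v is real-valued, Re(c_{-3}) = 1/6 ∫_{-3}^{3} v(u) cos(-pi*u) du = a_{3}/2.
Integrating by parts twice (tabular method), an antiderivative of (-3*u**2 - 4*u - 4) cos(-pi*u) is -3*u**2*sin(pi*u)/pi - 4*u*sin(pi*u)/pi - 6*u*cos(pi*u)/pi**2 - 4*sin(pi*u)/pi + 6*sin(pi*u)/pi**3 - 4*cos(pi*u)/pi**2; evaluating from -3 to 3: ∫_{-3}^{3} (-3*u**2 - 4*u - 4) cos(-pi*u) du = (22/pi**2) - (-14/pi**2) = 36/pi**2.
Hence Re(c_{-3}) = (1/6)·(36/pi**2) = 6/pi**2.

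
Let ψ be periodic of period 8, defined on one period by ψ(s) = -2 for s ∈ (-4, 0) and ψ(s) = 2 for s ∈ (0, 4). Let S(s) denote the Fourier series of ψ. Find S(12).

0

s = 12 differs from s = 4 by 1 full period(s), and the series is 8-periodic.
At s = 4 the one-sided limits are ψ(4^-) = 2 and ψ(4^+) = -2.
By Dirichlet's theorem the series converges to their average, [(2) + (-2)]/2 = 0.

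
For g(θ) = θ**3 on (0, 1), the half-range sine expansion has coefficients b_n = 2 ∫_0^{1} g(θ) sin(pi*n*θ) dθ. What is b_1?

b_1 = 2 ∫_0^{1} (θ**3) sin(pi*θ) dθ.
Integrating by parts three times (tabular method), an antiderivative of (θ**3) sin(pi*θ) is -θ**3*cos(pi*θ)/pi + 3*θ**2*sin(pi*θ)/pi**2 + 6*θ*cos(pi*θ)/pi**3 - 6*sin(pi*θ)/pi**4; evaluating from 0 to 1: ∫_{0}^{1} (θ**3) sin(pi*θ) dθ = ((-6 + pi**2)/pi**3) - (0) = (-6 + pi**2)/pi**3.
Hence b_1 = 2·((-6 + pi**2)/pi**3) = -12/pi**3 + 2/pi.

-12/pi**3 + 2/pi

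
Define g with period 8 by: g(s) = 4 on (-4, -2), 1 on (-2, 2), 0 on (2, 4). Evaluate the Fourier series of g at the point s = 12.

s = 12 differs from s = -4 by 2 full period(s), and the series is 8-periodic.
At s = -4 the one-sided limits are g(-4^-) = 0 and g(-4^+) = 4.
By Dirichlet's theorem the series converges to their average, [(0) + (4)]/2 = 2.

2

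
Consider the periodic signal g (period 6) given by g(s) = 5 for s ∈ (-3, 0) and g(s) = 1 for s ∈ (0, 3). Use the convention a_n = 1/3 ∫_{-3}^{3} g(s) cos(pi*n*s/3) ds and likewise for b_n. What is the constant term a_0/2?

3

a_0 = 1/3 ∫_{-3}^{3} g(s) ds = 1/3 · (18) = 6.
So the constant term a_0/2 = 3.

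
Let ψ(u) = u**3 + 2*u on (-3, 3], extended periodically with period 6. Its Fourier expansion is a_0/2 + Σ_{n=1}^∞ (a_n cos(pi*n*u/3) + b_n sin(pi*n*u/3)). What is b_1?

-324/pi**3 + 66/pi

b_1 = 1/3 ∫_{-3}^{3} ψ(u) sin(pi*u/3) du.
ψ is odd and sin(pi*u/3) is odd, so the integrand is even and b_1 = 2/3 ∫_0^{3} ψ(u) sin(pi*u/3) du.
Integrating by parts three times (tabular method), an antiderivative of (u**3 + 2*u) sin(pi*u/3) is -3*u**3*cos(pi*u/3)/pi + 27*u**2*sin(pi*u/3)/pi**2 - 6*u*cos(pi*u/3)/pi + 162*u*cos(pi*u/3)/pi**3 - 486*sin(pi*u/3)/pi**4 + 18*sin(pi*u/3)/pi**2; evaluating from 0 to 3: ∫_{0}^{3} (u**3 + 2*u) sin(pi*u/3) du = (-486/pi**3 + 99/pi) - (0) = -486/pi**3 + 99/pi.
Hence b_1 = (2/3)·(-486/pi**3 + 99/pi) = -324/pi**3 + 66/pi.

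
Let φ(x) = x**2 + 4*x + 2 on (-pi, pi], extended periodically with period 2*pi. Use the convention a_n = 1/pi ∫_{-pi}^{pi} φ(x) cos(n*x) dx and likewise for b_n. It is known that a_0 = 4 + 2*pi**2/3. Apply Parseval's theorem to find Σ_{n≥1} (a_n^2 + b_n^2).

8*pi**2*(pi**2 + 60)/45

Parseval: a_0^2/2 + Σ_{n≥1} (a_n^2+b_n^2) = 1/pi ∫_{-pi}^{pi} φ(x)^2 dx = 8 + 2*pi**4/5 + 40*pi**2/3.
Subtract a_0^2/2 = 2*(6 + pi**2)**2/9: Σ (a_n^2+b_n^2) = 8*pi**2*(pi**2 + 60)/45.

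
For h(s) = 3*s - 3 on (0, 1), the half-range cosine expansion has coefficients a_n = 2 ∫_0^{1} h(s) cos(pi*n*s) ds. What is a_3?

a_3 = 2 ∫_0^{1} (3*s - 3) cos(3*pi*s) ds.
Integrating by parts (boundary term plus one more integral), an antiderivative of (3*s - 3) cos(3*pi*s) is s*sin(3*pi*s)/pi - sin(3*pi*s)/pi + cos(3*pi*s)/(3*pi**2); evaluating from 0 to 1: ∫_{0}^{1} (3*s - 3) cos(3*pi*s) ds = (-1/(3*pi**2)) - (1/(3*pi**2)) = -2/(3*pi**2).
Hence a_3 = 2·(-2/(3*pi**2)) = -4/(3*pi**2).

-4/(3*pi**2)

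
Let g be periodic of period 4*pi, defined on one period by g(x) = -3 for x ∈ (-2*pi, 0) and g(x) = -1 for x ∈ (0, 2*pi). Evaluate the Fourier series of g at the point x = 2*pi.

At x = 2*pi the one-sided limits are g(2*pi^-) = -1 and g(2*pi^+) = -3.
By Dirichlet's theorem the series converges to their average, [(-1) + (-3)]/2 = -2.

-2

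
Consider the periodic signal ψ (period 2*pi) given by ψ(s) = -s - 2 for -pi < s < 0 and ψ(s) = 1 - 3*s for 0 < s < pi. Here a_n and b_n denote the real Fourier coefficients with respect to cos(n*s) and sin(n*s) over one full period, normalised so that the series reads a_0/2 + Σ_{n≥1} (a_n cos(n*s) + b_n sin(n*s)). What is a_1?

a_1 = 1/pi ∫_{-pi}^{pi} ψ(s) cos(s) ds.
Split the integral at the breakpoints.
Integrating by parts (boundary term plus one more integral), an antiderivative of (-s - 2) cos(s) is -s*sin(s) - 2*sin(s) - cos(s); evaluating from -pi to 0: ∫_{-pi}^{0} (-s - 2) cos(s) ds = (-1) - (1) = -2.
Integrating by parts (boundary term plus one more integral), an antiderivative of (1 - 3*s) cos(s) is -3*s*sin(s) + sin(s) - 3*cos(s); evaluating from 0 to pi: ∫_{0}^{pi} (1 - 3*s) cos(s) ds = (3) - (-3) = 6.
Summing the pieces and multiplying by (1/pi) gives a_1 = 4/pi.

4/pi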